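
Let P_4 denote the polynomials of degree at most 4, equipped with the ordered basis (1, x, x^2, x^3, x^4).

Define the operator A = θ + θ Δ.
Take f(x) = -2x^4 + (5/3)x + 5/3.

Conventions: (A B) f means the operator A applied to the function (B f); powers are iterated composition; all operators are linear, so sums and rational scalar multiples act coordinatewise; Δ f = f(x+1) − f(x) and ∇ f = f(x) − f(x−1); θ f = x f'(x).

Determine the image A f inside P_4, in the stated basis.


θ f = -8x^4 + (5/3)x
Δ f = -8x^3 - 12x^2 - 8x - 1/3
θ Δ f = -24x^3 - 24x^2 - 8x
(θ + θ Δ) f = -8x^4 - 24x^3 - 24x^2 - (19/3)x

the image equals g(x) = -8x^4 - 24x^3 - 24x^2 - (19/3)x


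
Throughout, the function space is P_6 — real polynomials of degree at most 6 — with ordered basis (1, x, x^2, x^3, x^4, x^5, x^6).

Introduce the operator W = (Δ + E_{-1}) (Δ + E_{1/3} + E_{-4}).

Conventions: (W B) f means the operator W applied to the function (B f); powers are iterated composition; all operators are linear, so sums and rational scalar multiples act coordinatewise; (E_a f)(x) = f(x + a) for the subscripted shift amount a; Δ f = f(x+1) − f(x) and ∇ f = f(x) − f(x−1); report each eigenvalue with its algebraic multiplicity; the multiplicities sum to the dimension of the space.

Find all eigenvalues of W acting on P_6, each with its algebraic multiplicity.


image of 1: 2
image of x: 2x - 8/3
image of x^2: 2x^2 - (16/3)x + 190/9
image of x^3: 2x^3 - 8x^2 + (190/3)x - 2132/27
image of x^4: 2x^4 - (32/3)x^3 + (380/3)x^2 - (8528/27)x + 37774/81
image of x^5: 2x^5 - (40/3)x^4 + (1900/9)x^3 - (21320/27)x^2 + (188870/81)x - 561068/243
image of x^6: 2x^6 - 16x^5 + (950/3)x^4 - (42640/27)x^3 + (188870/27)x^2 - (1122136/81)x + 8984710/729
the matrix is upper triangular; its diagonal is (2, 2, 2, 2, 2, 2, 2)
for a triangular matrix the eigenvalues are the diagonal entries, with algebraic multiplicity their repetition count

λ = 2 (multiplicity 7)


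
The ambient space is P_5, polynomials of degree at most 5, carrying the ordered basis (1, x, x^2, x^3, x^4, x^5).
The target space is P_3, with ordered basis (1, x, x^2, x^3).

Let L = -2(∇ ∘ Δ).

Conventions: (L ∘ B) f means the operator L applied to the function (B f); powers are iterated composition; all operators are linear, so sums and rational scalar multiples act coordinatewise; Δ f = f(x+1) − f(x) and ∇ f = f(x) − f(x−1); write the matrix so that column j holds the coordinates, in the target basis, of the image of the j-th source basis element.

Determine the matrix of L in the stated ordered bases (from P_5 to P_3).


image of 1: 0
image of x: 0
image of x^2: -4
image of x^3: -12x
image of x^4: -24x^2 - 4
image of x^5: -40x^3 - 20x
each image's coordinates form column j of the matrix

the matrix is [[0, 0, -4, 0, -4, 0]; [0, 0, 0, -12, 0, -20]; [0, 0, 0, 0, -24, 0]; [0, 0, 0, 0, 0, -40]] (rows listed top to bottom)


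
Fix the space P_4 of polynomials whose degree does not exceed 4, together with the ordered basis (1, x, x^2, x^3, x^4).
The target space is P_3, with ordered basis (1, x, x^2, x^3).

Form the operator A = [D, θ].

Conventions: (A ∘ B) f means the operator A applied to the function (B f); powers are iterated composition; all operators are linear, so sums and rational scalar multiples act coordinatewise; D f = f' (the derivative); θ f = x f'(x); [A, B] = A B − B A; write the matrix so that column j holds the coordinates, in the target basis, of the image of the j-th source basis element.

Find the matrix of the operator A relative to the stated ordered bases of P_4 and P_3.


the matrix is [[0, 1, 0, 0, 0]; [0, 0, 2, 0, 0]; [0, 0, 0, 3, 0]; [0, 0, 0, 0, 4]] (rows listed top to bottom)

image of 1: 0
image of x: 1
image of x^2: 2x
image of x^3: 3x^2
image of x^4: 4x^3
each image's coordinates form column j of the matrix


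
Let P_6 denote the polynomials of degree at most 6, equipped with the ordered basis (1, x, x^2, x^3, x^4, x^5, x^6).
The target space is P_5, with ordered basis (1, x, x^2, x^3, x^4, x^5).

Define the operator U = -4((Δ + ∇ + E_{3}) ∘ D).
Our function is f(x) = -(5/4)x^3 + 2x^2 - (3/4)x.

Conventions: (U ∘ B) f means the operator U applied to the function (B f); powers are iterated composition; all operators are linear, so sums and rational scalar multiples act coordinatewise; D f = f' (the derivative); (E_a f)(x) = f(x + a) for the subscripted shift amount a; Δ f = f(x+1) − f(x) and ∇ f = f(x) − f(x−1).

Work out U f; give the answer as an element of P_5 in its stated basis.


D f = -(15/4)x^2 + 4x - 3/4
Δ D f = -(15/2)x + 1/4
∇ D f = -(15/2)x + 31/4
E_{3} D f = -(15/4)x^2 - (37/2)x - 45/2
(Δ + ∇ + E_{3}) D f = -(15/4)x^2 - (67/2)x - 29/2
(-4((Δ + ∇ + E_{3}) ∘ D)) f = 15x^2 + 134x + 58

g(x) = 15x^2 + 134x + 58


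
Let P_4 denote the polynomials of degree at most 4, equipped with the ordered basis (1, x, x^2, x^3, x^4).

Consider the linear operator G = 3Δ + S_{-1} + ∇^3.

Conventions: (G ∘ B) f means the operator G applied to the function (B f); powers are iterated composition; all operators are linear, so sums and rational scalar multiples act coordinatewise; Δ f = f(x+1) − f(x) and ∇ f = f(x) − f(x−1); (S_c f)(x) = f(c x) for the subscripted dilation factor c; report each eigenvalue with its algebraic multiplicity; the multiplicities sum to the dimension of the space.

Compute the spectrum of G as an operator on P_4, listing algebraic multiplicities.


λ = -1 (multiplicity 2), λ = 1 (multiplicity 3)

image of 1: 1
image of x: -x + 3
image of x^2: x^2 + 6x + 3
image of x^3: -x^3 + 9x^2 + 9x + 9
image of x^4: x^4 + 12x^3 + 18x^2 + 36x - 33
the matrix is upper triangular; its diagonal is (1, -1, 1, -1, 1)
for a triangular matrix the eigenvalues are the diagonal entries, with algebraic multiplicity their repetition count


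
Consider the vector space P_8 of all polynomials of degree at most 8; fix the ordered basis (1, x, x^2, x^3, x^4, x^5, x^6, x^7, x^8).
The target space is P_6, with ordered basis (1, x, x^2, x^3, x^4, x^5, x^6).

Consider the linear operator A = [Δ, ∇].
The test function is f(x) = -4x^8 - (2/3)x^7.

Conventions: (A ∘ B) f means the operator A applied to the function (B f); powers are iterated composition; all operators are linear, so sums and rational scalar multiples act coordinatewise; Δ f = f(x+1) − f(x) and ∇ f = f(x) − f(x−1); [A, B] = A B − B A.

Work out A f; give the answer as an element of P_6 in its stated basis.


∇ f = -32x^7 + (322/3)x^6 - 210x^5 + (770/3)x^4 - (602/3)x^3 + 98x^2 - (82/3)x + 10/3
Δ ∇ f = -224x^6 - 28x^5 - 560x^4 - (140/3)x^3 - 224x^2 - (28/3)x - 8
Δ f = -32x^7 - (350/3)x^6 - 238x^5 - (910/3)x^4 - (742/3)x^3 - 126x^2 - (110/3)x - 14/3
∇ Δ f = -224x^6 - 28x^5 - 560x^4 - (140/3)x^3 - 224x^2 - (28/3)x - 8
[Δ, ∇] f = 0

the image equals g(x) = 0


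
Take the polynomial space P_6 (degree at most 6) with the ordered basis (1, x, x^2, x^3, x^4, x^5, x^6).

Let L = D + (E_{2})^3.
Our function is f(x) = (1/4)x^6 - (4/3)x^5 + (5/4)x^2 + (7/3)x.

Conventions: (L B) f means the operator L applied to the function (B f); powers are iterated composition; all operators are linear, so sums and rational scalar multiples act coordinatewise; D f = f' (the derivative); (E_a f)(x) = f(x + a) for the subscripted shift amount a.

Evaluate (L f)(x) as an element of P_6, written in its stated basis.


D f = (3/2)x^5 - (20/3)x^4 + (5/2)x + 7/3
E_{2} f = (1/4)x^6 + (5/3)x^5 + (5/3)x^4 - (40/3)x^3 - (545/12)x^2 - (154/3)x - 17
E_{2} E_{2} f = (1/4)x^6 + (14/3)x^5 + (100/3)x^4 + (320/3)x^3 + (1295/12)x^2 - (475/3)x - 312
E_{2} E_{2} E_{2} f = (1/4)x^6 + (23/3)x^5 + 95x^4 + 600x^3 + (7925/4)x^2 + (9124/3)x + 1355
(D + (E_{2})^3) f = (1/4)x^6 + (55/6)x^5 + (265/3)x^4 + 600x^3 + (7925/4)x^2 + (18263/6)x + 4072/3

g(x) = (1/4)x^6 + (55/6)x^5 + (265/3)x^4 + 600x^3 + (7925/4)x^2 + (18263/6)x + 4072/3


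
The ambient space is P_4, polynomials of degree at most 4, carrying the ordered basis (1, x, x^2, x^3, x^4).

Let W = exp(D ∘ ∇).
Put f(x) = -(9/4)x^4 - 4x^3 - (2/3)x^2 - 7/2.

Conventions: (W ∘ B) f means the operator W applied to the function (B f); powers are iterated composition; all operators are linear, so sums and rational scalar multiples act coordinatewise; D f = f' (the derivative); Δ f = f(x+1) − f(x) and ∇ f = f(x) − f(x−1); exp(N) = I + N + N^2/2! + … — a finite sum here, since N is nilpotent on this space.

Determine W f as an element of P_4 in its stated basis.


order-1 term: -27x^2 + 3x + 5/3
order-2 term: -27
the series for exp(D ∘ ∇) f terminates at order 2
exp(D ∘ ∇) f = -(9/4)x^4 - 4x^3 - (83/3)x^2 + 3x - 173/6

the result is g(x) = -(9/4)x^4 - 4x^3 - (83/3)x^2 + 3x - 173/6


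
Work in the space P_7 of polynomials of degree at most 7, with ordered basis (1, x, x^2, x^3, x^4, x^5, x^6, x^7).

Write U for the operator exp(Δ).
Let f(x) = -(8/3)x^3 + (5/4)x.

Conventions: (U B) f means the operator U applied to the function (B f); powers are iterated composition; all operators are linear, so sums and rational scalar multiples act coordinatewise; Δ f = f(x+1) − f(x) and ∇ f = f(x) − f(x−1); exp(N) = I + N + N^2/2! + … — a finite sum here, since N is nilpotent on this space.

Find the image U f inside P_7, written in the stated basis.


the image equals g(x) = -(8/3)x^3 - 8x^2 - (59/4)x - 145/12

order-1 term: -8x^2 - 8x - 17/12
order-2 term: -8x - 8
order-3 term: -8/3
the series for exp(Δ) f terminates at order 3
exp(Δ) f = -(8/3)x^3 - 8x^2 - (59/4)x - 145/12


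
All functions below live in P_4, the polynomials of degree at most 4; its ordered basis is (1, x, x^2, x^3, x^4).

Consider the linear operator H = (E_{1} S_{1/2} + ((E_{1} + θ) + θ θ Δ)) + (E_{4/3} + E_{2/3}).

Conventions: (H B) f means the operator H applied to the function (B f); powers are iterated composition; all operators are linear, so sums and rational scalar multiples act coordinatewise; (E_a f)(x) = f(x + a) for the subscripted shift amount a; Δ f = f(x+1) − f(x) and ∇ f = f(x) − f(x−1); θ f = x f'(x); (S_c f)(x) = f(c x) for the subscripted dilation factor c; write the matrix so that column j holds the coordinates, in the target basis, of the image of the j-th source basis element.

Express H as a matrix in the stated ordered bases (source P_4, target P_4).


the matrix is [[4, 7/2, 125/36, 91/24, 5729/1296]; [0, 9/2, 17/2, 313/24, 227/12]; [0, 0, 21/4, 171/8, 1049/24]; [0, 0, 0, 49/8, 193/4]; [0, 0, 0, 0, 113/16]] (rows listed top to bottom)

image of 1: 4
image of x: (9/2)x + 7/2
image of x^2: (21/4)x^2 + (17/2)x + 125/36
image of x^3: (49/8)x^3 + (171/8)x^2 + (313/24)x + 91/24
image of x^4: (113/16)x^4 + (193/4)x^3 + (1049/24)x^2 + (227/12)x + 5729/1296
each image's coordinates form column j of the matrix


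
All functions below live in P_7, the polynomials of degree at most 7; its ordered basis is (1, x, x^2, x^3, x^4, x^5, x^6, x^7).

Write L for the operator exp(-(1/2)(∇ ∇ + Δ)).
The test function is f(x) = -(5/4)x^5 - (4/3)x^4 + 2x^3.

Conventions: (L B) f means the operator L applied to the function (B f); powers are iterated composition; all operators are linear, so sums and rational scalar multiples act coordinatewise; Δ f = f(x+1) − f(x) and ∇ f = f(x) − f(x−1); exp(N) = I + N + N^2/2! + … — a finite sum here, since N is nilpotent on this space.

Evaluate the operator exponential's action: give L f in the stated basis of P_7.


the image equals g(x) = -(5/4)x^5 + (43/24)x^4 + (487/24)x^3 - (813/16)x^2 + (3349/192)x + 13871/384

order-1 term: (25/8)x^4 + (257/12)x^3 - (89/4)x^2 + (589/24)x - 25/8
order-2 term: -(25/8)x^3 - (241/8)x^2 - (343/16)x + 1229/48
order-3 term: (25/16)x^2 + (707/48)x + 513/32
order-4 term: -(25/64)x - 233/96
order-5 term: 5/128
the series for exp(-(1/2)(∇ ∇ + Δ)) f terminates at order 5
exp(-(1/2)(∇ ∇ + Δ)) f = -(5/4)x^5 + (43/24)x^4 + (487/24)x^3 - (813/16)x^2 + (3349/192)x + 13871/384


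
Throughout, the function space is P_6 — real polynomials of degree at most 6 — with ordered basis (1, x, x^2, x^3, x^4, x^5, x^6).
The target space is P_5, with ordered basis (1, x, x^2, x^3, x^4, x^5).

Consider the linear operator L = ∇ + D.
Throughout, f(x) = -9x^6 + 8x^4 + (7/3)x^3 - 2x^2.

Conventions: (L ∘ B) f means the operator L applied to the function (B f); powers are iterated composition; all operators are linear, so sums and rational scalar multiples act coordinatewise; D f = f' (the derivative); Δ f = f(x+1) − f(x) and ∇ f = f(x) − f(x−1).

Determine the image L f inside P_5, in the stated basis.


∇ f = -54x^5 + 135x^4 - 148x^3 + 94x^2 - 33x + 16/3
D f = -54x^5 + 32x^3 + 7x^2 - 4x
(∇ + D) f = -108x^5 + 135x^4 - 116x^3 + 101x^2 - 37x + 16/3

g(x) = -108x^5 + 135x^4 - 116x^3 + 101x^2 - 37x + 16/3


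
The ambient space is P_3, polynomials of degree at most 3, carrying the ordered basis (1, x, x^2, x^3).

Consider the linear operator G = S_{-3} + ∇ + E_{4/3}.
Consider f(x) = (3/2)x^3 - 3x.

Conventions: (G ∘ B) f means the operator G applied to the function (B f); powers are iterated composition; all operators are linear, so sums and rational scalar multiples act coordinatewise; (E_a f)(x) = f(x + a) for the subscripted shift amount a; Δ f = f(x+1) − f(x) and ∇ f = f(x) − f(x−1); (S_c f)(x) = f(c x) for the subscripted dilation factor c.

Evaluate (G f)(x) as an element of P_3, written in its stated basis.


g(x) = -39x^3 + (21/2)x^2 + (19/2)x - 35/18

S_{-3} f = -(81/2)x^3 + 9x
∇ f = (9/2)x^2 - (9/2)x - 3/2
E_{4/3} f = (3/2)x^3 + 6x^2 + 5x - 4/9
(S_{-3} + ∇ + E_{4/3}) f = -39x^3 + (21/2)x^2 + (19/2)x - 35/18


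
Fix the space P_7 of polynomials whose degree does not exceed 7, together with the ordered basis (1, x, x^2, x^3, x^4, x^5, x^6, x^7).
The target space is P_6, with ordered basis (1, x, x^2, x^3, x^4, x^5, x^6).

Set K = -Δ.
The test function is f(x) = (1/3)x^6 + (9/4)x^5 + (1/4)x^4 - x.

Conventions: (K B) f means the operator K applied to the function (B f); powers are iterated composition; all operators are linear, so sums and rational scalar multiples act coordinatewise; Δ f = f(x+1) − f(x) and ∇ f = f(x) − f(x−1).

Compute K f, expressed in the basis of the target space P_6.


Δ f = 2x^5 + (65/4)x^4 + (181/6)x^3 + 29x^2 + (57/4)x + 11/6
(-Δ) f = -2x^5 - (65/4)x^4 - (181/6)x^3 - 29x^2 - (57/4)x - 11/6

g(x) = -2x^5 - (65/4)x^4 - (181/6)x^3 - 29x^2 - (57/4)x - 11/6


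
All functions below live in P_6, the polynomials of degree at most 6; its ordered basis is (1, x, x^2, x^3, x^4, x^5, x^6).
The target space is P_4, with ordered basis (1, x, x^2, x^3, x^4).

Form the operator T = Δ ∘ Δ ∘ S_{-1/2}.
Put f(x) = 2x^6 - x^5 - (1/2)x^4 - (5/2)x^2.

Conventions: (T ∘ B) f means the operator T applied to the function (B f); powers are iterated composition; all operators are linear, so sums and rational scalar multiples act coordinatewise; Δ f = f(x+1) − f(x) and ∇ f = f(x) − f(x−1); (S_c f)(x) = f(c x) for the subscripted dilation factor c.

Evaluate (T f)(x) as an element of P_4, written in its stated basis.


S_{-1/2} f = (1/32)x^6 + (1/32)x^5 - (1/32)x^4 - (5/8)x^2
Δ S_{-1/2} f = (3/16)x^5 + (5/8)x^4 + (13/16)x^3 + (19/32)x^2 - (33/32)x - 19/32
Δ (Δ ∘ S_{-1/2}) f = (15/16)x^4 + (35/8)x^3 + (129/16)x^2 + (113/16)x + 19/16

the result is g(x) = (15/16)x^4 + (35/8)x^3 + (129/16)x^2 + (113/16)x + 19/16


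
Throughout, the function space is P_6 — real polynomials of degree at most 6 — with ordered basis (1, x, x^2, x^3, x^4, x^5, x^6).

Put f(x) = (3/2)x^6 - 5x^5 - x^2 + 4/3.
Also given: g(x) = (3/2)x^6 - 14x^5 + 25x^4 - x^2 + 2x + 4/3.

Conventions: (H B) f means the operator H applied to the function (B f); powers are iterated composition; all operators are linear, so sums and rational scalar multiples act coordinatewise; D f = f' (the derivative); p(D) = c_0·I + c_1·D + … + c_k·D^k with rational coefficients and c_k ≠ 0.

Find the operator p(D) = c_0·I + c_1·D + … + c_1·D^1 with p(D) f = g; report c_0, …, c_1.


c_0 = 1, c_1 = -1

D^0 f = (3/2)x^6 - 5x^5 - x^2 + 4/3
D^1 f = 9x^5 - 25x^4 - 2x
matching coefficients of g against c_0 f + c_1 Df + … from the top degree down determines the c_i
solution: c_0 = 1, c_1 = -1


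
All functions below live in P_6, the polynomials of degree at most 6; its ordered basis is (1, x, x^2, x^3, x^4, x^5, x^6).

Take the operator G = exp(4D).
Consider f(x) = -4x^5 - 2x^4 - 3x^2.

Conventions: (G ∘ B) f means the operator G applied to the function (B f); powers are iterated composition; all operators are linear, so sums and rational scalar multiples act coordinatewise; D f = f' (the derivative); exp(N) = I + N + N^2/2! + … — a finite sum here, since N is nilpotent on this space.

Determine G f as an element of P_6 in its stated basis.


order-1 term: -80x^4 - 32x^3 - 24x
order-2 term: -640x^3 - 192x^2 - 48
order-3 term: -2560x^2 - 512x
order-4 term: -5120x - 512
order-5 term: -4096
the series for exp(4D) f terminates at order 5
exp(4D) f = -4x^5 - 82x^4 - 672x^3 - 2755x^2 - 5656x - 4656

the image equals g(x) = -4x^5 - 82x^4 - 672x^3 - 2755x^2 - 5656x - 4656


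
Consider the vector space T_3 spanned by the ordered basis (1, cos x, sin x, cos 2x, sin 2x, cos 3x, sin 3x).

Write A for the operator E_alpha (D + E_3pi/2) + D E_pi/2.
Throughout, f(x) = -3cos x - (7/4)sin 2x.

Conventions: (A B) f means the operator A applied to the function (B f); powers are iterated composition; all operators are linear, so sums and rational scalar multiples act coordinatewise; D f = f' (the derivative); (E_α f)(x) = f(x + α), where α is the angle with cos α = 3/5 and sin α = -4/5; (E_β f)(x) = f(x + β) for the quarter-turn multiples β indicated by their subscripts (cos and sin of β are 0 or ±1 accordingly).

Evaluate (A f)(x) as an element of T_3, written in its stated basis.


D f = 3sin x - (7/2)cos 2x
E_3pi/2 f = -3sin x + (7/4)sin 2x
(D + E_3pi/2) f = -(7/2)cos 2x + (7/4)sin 2x
E_alpha (D + E_3pi/2) f = -(7/10)cos 2x - (77/20)sin 2x
E_pi/2 f = 3sin x + (7/4)sin 2x
D E_pi/2 f = 3cos x + (7/2)cos 2x
(E_alpha (D + E_3pi/2) + D E_pi/2) f = 3cos x + (14/5)cos 2x - (77/20)sin 2x

g(x) = 3cos x + (14/5)cos 2x - (77/20)sin 2x


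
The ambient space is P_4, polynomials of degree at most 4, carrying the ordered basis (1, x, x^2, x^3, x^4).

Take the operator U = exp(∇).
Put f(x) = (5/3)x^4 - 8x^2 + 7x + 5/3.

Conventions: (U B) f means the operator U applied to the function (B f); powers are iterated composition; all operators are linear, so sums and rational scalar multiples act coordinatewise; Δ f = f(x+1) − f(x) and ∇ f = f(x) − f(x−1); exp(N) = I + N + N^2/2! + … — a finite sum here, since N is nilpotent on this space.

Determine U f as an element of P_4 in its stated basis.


order-1 term: (20/3)x^3 - 10x^2 - (28/3)x + 40/3
order-2 term: 10x^2 - 20x + 11/3
order-3 term: (20/3)x - 10
order-4 term: 5/3
the series for exp(∇) f terminates at order 4
exp(∇) f = (5/3)x^4 + (20/3)x^3 - 8x^2 - (47/3)x + 31/3

the result is g(x) = (5/3)x^4 + (20/3)x^3 - 8x^2 - (47/3)x + 31/3


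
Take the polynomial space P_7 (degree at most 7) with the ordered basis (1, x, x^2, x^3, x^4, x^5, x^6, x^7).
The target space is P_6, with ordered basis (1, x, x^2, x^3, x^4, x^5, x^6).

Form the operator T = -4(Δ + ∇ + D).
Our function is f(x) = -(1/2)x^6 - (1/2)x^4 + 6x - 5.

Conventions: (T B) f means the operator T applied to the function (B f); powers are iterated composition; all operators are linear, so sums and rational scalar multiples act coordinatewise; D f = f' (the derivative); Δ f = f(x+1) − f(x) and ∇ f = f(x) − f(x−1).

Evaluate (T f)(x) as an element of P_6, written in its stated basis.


Δ f = -3x^5 - (15/2)x^4 - 12x^3 - (21/2)x^2 - 5x + 5
∇ f = -3x^5 + (15/2)x^4 - 12x^3 + (21/2)x^2 - 5x + 7
D f = -3x^5 - 2x^3 + 6
(Δ + ∇ + D) f = -9x^5 - 26x^3 - 10x + 18
(-4(Δ + ∇ + D)) f = 36x^5 + 104x^3 + 40x - 72

g(x) = 36x^5 + 104x^3 + 40x - 72


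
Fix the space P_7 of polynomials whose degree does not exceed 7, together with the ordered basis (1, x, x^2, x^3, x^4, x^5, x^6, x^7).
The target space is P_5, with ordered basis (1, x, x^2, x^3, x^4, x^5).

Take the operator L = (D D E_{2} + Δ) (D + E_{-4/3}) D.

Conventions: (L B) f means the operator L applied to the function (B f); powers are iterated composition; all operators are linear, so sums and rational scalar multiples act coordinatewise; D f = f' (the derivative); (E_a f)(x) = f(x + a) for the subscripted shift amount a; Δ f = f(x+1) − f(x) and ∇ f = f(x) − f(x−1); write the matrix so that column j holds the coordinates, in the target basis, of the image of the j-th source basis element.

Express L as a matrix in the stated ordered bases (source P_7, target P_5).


the matrix is [[0, 0, 2, 7, 184/3, 7315/27, 41332/27, 547897/81]; [0, 0, 0, 6, 28, 920/3, 14630/9, 289324/27]; [0, 0, 0, 0, 12, 70, 920, 51205/9]; [0, 0, 0, 0, 0, 20, 140, 6440/3]; [0, 0, 0, 0, 0, 0, 30, 245]; [0, 0, 0, 0, 0, 0, 0, 42]] (rows listed top to bottom)

image of 1: 0
image of x: 0
image of x^2: 2
image of x^3: 6x + 7
image of x^4: 12x^2 + 28x + 184/3
image of x^5: 20x^3 + 70x^2 + (920/3)x + 7315/27
image of x^6: 30x^4 + 140x^3 + 920x^2 + (14630/9)x + 41332/27
image of x^7: 42x^5 + 245x^4 + (6440/3)x^3 + (51205/9)x^2 + (289324/27)x + 547897/81
each image's coordinates form column j of the matrix


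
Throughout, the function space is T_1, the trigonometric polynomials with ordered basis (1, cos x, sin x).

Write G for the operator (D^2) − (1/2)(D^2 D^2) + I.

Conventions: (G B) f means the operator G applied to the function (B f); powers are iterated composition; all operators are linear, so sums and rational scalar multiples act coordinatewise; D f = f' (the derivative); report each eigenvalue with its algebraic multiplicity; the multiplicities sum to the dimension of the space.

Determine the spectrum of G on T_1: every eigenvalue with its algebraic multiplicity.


λ = -1/2 (multiplicity 2), λ = 1 (multiplicity 1)

image of 1: 1
image of cos x: -(1/2)cos x
image of sin x: -(1/2)sin x
the matrix is diagonal; its diagonal is (1, -1/2, -1/2)
for a triangular matrix the eigenvalues are the diagonal entries, with algebraic multiplicity their repetition count


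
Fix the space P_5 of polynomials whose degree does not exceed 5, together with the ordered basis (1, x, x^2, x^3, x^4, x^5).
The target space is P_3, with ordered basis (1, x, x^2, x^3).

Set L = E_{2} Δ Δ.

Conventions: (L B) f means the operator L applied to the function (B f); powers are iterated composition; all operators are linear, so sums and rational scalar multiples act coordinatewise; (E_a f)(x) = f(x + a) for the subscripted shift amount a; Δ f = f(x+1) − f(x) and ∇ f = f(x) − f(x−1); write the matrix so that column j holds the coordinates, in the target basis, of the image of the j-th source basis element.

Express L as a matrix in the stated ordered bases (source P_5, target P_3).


the matrix is [[0, 0, 2, 18, 110, 570]; [0, 0, 0, 6, 72, 550]; [0, 0, 0, 0, 12, 180]; [0, 0, 0, 0, 0, 20]] (rows listed top to bottom)

image of 1: 0
image of x: 0
image of x^2: 2
image of x^3: 6x + 18
image of x^4: 12x^2 + 72x + 110
image of x^5: 20x^3 + 180x^2 + 550x + 570
each image's coordinates form column j of the matrix


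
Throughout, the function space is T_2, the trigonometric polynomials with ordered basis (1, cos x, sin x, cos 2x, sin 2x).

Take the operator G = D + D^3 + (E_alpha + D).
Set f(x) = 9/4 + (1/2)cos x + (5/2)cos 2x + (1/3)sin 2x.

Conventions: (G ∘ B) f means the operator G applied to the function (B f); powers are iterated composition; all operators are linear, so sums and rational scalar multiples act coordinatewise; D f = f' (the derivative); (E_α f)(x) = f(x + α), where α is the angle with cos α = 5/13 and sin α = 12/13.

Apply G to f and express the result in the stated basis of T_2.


D f = -(1/2)sin x + (2/3)cos 2x - 5sin 2x
D f = -(1/2)sin x + (2/3)cos 2x - 5sin 2x
D D f = -(1/2)cos x - 10cos 2x - (4/3)sin 2x
D D D f = (1/2)sin x - (8/3)cos 2x + 20sin 2x
E_alpha f = 9/4 + (5/26)cos x - (6/13)sin x - (515/338)cos 2x - (1019/507)sin 2x
D f = -(1/2)sin x + (2/3)cos 2x - 5sin 2x
(E_alpha + D) f = 9/4 + (5/26)cos x - (25/26)sin x - (869/1014)cos 2x - (3554/507)sin 2x
(D + D^3 + (E_alpha + D)) f = 9/4 + (5/26)cos x - (25/26)sin x - (2897/1014)cos 2x + (4051/507)sin 2x

g(x) = 9/4 + (5/26)cos x - (25/26)sin x - (2897/1014)cos 2x + (4051/507)sin 2x


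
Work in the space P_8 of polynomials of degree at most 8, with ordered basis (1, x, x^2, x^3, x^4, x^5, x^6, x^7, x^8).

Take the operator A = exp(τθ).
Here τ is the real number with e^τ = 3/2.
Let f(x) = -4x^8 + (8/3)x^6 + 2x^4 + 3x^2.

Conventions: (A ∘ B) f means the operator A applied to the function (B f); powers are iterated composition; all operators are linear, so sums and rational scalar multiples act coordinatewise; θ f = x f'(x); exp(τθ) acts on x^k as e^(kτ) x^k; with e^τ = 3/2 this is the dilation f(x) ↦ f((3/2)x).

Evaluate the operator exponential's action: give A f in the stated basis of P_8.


exp(τθ) x^k = e^(kτ) x^k; with e^τ = 3/2 this sends x^k to (3/2)^k x^k
x^2 ↦ 9/4 x^2
x^4 ↦ 81/16 x^4
x^6 ↦ 729/64 x^6
x^8 ↦ 6561/256 x^8
applying this coordinatewise to f: exp(τθ) f = -(6561/64)x^8 + (243/8)x^6 + (81/8)x^4 + (27/4)x^2

the result is g(x) = -(6561/64)x^8 + (243/8)x^6 + (81/8)x^4 + (27/4)x^2


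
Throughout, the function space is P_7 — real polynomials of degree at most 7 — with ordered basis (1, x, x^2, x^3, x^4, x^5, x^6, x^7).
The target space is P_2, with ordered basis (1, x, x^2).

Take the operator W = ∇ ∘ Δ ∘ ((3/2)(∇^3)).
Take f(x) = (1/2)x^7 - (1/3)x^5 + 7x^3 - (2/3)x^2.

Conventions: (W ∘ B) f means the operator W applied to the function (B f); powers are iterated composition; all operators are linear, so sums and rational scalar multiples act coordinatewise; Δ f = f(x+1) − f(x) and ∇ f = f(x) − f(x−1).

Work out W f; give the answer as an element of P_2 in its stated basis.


the result is g(x) = 1890x^2 - 5670x + 4980

∇ f = (7/2)x^6 - (21/2)x^5 + (95/6)x^4 - (85/6)x^3 + (169/6)x^2 - (145/6)x + 47/6
∇ ∇ f = 21x^5 - 105x^4 + (715/3)x^3 - 295x^2 + (707/3)x - 289/3
∇ ∇ ∇ f = 105x^4 - 630x^3 + 1555x^2 - 1830x + 895
((3/2)(∇^3)) f = (315/2)x^4 - 945x^3 + (4665/2)x^2 - 2745x + 2685/2
Δ ((3/2)(∇^3)) f = 630x^3 - 1890x^2 + 2460x - 1200
∇ Δ ((3/2)(∇^3)) f = 1890x^2 - 5670x + 4980


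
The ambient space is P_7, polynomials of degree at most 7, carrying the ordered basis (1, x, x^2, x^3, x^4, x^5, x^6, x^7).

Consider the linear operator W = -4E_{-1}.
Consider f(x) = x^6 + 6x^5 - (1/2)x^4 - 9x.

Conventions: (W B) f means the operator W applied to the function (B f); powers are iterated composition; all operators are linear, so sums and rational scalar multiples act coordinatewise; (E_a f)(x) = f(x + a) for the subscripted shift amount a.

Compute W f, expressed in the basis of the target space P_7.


the image equals g(x) = -4x^6 + 62x^4 - 168x^3 + 192x^2 - 68x - 14

E_{-1} f = x^6 - (31/2)x^4 + 42x^3 - 48x^2 + 17x + 7/2
(-4E_{-1}) f = -4x^6 + 62x^4 - 168x^3 + 192x^2 - 68x - 14


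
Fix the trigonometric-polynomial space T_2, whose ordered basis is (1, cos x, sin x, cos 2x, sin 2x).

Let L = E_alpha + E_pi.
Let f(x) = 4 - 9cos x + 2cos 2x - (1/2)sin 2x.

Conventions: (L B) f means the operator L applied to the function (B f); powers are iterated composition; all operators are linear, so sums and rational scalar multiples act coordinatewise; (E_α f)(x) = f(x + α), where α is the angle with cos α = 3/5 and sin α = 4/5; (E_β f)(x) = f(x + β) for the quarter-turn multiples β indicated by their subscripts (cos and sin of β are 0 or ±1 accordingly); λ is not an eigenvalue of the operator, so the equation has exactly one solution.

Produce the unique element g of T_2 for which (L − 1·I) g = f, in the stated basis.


the image equals g(x) = 4 + (63/13)cos x - (36/13)sin x - (2/25)cos 2x + (103/50)sin 2x

write g with unknown coordinates in the stated basis and equate coefficients in (L − 1·I) g = f
solving from the highest basis element down gives g = 4 + (63/13)cos x - (36/13)sin x - (2/25)cos 2x + (103/50)sin 2x
check: L g = 8 - (54/13)cos x - (36/13)sin x + (48/25)cos 2x + (39/25)sin 2x
so L g − 1·g = 4 - 9cos x + 2cos 2x - (1/2)sin 2x = f ✓


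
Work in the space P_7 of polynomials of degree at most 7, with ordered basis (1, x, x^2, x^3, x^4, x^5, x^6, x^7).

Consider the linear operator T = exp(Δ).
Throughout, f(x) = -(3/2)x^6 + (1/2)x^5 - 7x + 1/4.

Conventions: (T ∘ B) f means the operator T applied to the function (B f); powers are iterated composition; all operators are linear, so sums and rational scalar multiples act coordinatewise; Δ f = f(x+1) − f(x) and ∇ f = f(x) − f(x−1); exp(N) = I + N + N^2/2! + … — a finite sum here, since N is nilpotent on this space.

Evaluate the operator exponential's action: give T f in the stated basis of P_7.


order-1 term: -9x^5 - 20x^4 - 25x^3 - (35/2)x^2 - (13/2)x - 8
order-2 term: -(45/2)x^4 - 85x^3 - (285/2)x^2 - (235/2)x - 39
order-3 term: -30x^3 - 130x^2 - 210x - 245/2
order-4 term: -(45/2)x^2 - (175/2)x - 185/2
order-5 term: -9x - 22
order-6 term: -3/2
the series for exp(Δ) f terminates at order 6
exp(Δ) f = -(3/2)x^6 - (17/2)x^5 - (85/2)x^4 - 140x^3 - (625/2)x^2 - (875/2)x - 1141/4

the result is g(x) = -(3/2)x^6 - (17/2)x^5 - (85/2)x^4 - 140x^3 - (625/2)x^2 - (875/2)x - 1141/4


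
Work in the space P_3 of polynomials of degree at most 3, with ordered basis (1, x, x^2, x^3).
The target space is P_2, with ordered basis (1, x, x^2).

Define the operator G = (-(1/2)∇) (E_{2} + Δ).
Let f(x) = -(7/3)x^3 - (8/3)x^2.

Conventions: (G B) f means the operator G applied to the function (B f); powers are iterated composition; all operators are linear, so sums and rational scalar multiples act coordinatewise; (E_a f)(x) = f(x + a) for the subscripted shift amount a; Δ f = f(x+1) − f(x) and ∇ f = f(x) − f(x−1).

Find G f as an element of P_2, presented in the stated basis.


E_{2} f = -(7/3)x^3 - (50/3)x^2 - (116/3)x - 88/3
Δ f = -7x^2 - (37/3)x - 5
(E_{2} + Δ) f = -(7/3)x^3 - (71/3)x^2 - 51x - 103/3
∇ (E_{2} + Δ) f = -7x^2 - (121/3)x - 89/3
(-(1/2)∇) (E_{2} + Δ) f = (7/2)x^2 + (121/6)x + 89/6

the result is g(x) = (7/2)x^2 + (121/6)x + 89/6


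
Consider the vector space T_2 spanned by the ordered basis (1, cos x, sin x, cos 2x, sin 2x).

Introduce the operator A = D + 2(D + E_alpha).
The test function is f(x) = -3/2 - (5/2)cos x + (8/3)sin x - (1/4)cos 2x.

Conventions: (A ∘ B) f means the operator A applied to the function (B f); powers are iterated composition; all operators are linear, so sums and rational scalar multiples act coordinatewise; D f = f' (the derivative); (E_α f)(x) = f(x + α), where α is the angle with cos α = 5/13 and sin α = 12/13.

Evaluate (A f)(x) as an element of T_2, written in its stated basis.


the image equals g(x) = -3 + 11cos x + (85/6)sin x + (119/338)cos 2x + (627/338)sin 2x

D f = (8/3)cos x + (5/2)sin x + (1/2)sin 2x
D f = (8/3)cos x + (5/2)sin x + (1/2)sin 2x
E_alpha f = -3/2 + (3/2)cos x + (10/3)sin x + (119/676)cos 2x + (30/169)sin 2x
(D + E_alpha) f = -3/2 + (25/6)cos x + (35/6)sin x + (119/676)cos 2x + (229/338)sin 2x
(2(D + E_alpha)) f = -3 + (25/3)cos x + (35/3)sin x + (119/338)cos 2x + (229/169)sin 2x
(D + 2(D + E_alpha)) f = -3 + 11cos x + (85/6)sin x + (119/338)cos 2x + (627/338)sin 2x


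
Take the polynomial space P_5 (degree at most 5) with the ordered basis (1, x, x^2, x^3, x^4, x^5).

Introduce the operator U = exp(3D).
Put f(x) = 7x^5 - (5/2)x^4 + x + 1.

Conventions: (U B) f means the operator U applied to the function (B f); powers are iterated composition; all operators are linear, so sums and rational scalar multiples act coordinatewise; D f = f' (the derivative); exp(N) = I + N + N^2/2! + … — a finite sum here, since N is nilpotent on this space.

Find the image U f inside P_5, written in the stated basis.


order-1 term: 105x^4 - 30x^3 + 3
order-2 term: 630x^3 - 135x^2
order-3 term: 1890x^2 - 270x
order-4 term: 2835x - 405/2
order-5 term: 1701
the series for exp(3D) f terminates at order 5
exp(3D) f = 7x^5 + (205/2)x^4 + 600x^3 + 1755x^2 + 2566x + 3005/2

the image equals g(x) = 7x^5 + (205/2)x^4 + 600x^3 + 1755x^2 + 2566x + 3005/2


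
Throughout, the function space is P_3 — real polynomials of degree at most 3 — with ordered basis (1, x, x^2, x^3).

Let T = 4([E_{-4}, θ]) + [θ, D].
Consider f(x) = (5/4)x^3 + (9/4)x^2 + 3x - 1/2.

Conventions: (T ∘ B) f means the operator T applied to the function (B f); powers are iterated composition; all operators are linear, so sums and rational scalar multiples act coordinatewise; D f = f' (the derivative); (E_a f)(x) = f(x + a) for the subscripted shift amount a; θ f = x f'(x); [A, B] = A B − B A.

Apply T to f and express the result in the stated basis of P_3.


g(x) = -(255/4)x^2 + (807/2)x - 723

θ f = (15/4)x^3 + (9/2)x^2 + 3x
E_{-4} θ f = (15/4)x^3 - (81/2)x^2 + 147x - 180
E_{-4} f = (5/4)x^3 - (51/4)x^2 + 45x - 113/2
θ E_{-4} f = (15/4)x^3 - (51/2)x^2 + 45x
[E_{-4}, θ] f = -15x^2 + 102x - 180
(4([E_{-4}, θ])) f = -60x^2 + 408x - 720
D f = (15/4)x^2 + (9/2)x + 3
θ D f = (15/2)x^2 + (9/2)x
θ f = (15/4)x^3 + (9/2)x^2 + 3x
D θ f = (45/4)x^2 + 9x + 3
[θ, D] f = -(15/4)x^2 - (9/2)x - 3
(4([E_{-4}, θ]) + [θ, D]) f = -(255/4)x^2 + (807/2)x - 723


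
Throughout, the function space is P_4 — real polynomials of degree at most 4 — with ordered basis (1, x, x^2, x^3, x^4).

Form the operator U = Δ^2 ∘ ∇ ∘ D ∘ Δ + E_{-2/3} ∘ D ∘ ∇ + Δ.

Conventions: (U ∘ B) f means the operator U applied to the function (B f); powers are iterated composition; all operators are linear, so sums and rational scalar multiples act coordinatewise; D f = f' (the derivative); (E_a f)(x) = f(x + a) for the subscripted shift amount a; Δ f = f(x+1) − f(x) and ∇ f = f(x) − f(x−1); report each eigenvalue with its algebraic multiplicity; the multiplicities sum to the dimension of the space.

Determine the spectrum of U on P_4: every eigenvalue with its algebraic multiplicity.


λ = 0 (multiplicity 5)

image of 1: 0
image of x: 1
image of x^2: 2x + 3
image of x^3: 3x^2 + 9x - 6
image of x^4: 4x^3 + 18x^2 - 24x + 55/3
the matrix is upper triangular; its diagonal is (0, 0, 0, 0, 0)
for a triangular matrix the eigenvalues are the diagonal entries, with algebraic multiplicity their repetition count


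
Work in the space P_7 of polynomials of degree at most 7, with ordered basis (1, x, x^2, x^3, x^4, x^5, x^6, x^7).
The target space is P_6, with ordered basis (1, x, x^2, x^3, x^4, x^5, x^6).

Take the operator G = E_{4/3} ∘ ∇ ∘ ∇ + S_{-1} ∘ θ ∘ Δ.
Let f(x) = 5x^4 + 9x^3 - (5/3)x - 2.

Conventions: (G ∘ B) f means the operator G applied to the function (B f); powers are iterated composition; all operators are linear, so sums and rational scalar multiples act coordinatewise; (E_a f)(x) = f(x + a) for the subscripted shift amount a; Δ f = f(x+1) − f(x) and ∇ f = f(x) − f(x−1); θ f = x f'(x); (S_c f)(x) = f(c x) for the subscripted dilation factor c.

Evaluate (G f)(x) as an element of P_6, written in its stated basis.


∇ f = 20x^3 - 3x^2 - 7x + 7/3
∇ ∇ f = 60x^2 - 66x + 16
E_{4/3} ∇ ∇ f = 60x^2 + 94x + 104/3
Δ f = 20x^3 + 57x^2 + 47x + 37/3
θ Δ f = 60x^3 + 114x^2 + 47x
S_{-1} θ Δ f = -60x^3 + 114x^2 - 47x
(E_{4/3} ∘ ∇ ∘ ∇ + S_{-1} ∘ θ ∘ Δ) f = -60x^3 + 174x^2 + 47x + 104/3

g(x) = -60x^3 + 174x^2 + 47x + 104/3


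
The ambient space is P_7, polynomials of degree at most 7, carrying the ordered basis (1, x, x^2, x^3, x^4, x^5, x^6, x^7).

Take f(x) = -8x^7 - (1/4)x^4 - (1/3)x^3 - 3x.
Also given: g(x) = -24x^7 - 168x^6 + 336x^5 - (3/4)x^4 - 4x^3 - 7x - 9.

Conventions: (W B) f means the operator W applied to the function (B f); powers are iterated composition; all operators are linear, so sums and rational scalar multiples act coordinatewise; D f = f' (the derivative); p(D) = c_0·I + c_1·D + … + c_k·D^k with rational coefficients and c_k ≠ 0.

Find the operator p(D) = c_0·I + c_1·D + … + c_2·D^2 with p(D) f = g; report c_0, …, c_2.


D^0 f = -8x^7 - (1/4)x^4 - (1/3)x^3 - 3x
D^1 f = -56x^6 - x^3 - x^2 - 3
D^2 f = -336x^5 - 3x^2 - 2x
matching coefficients of g against c_0 f + c_1 Df + … from the top degree down determines the c_i
solution: c_0 = 3, c_1 = 3, c_2 = -1

p(D) = 3·I + 3·D − D^2, i.e. c_0 = 3, c_1 = 3, c_2 = -1


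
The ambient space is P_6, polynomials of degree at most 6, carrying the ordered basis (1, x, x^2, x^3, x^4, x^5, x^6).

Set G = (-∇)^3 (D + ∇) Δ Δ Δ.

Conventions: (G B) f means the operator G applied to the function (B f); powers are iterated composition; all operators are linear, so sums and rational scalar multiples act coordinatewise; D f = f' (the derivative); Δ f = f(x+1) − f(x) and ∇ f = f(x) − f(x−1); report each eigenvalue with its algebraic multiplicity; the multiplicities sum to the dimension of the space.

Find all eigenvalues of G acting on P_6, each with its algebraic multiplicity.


image of 1: 0
image of x: 0
image of x^2: 0
image of x^3: 0
image of x^4: 0
image of x^5: 0
image of x^6: 0
the matrix is upper triangular; its diagonal is (0, 0, 0, 0, 0, 0, 0)
for a triangular matrix the eigenvalues are the diagonal entries, with algebraic multiplicity their repetition count

λ = 0 (multiplicity 7)


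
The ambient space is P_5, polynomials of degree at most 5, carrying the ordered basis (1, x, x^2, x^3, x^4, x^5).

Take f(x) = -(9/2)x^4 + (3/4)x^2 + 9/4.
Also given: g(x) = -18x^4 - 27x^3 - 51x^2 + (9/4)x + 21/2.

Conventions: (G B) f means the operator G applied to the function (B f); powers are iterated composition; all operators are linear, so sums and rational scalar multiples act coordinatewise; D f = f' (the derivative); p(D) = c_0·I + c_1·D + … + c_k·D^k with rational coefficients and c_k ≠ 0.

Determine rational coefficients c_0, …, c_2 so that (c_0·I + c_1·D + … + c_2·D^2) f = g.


D^0 f = -(9/2)x^4 + (3/4)x^2 + 9/4
D^1 f = -18x^3 + (3/2)x
D^2 f = -54x^2 + 3/2
matching coefficients of g against c_0 f + c_1 Df + … from the top degree down determines the c_i
solution: c_0 = 4, c_1 = 3/2, c_2 = 1

c_0 = 4, c_1 = 3/2, c_2 = 1


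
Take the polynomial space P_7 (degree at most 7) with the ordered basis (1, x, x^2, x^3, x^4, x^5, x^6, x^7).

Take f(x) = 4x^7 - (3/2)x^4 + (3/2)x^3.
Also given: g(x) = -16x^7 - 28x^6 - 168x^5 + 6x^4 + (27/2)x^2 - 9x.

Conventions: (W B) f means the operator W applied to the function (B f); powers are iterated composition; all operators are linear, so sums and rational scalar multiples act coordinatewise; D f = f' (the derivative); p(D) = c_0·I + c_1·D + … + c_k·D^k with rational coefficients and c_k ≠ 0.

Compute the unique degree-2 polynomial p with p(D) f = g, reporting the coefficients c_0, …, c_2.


p(D) = -4·I − D − D^2, i.e. c_0 = -4, c_1 = -1, c_2 = -1

D^0 f = 4x^7 - (3/2)x^4 + (3/2)x^3
D^1 f = 28x^6 - 6x^3 + (9/2)x^2
D^2 f = 168x^5 - 18x^2 + 9x
matching coefficients of g against c_0 f + c_1 Df + … from the top degree down determines the c_i
solution: c_0 = -4, c_1 = -1, c_2 = -1


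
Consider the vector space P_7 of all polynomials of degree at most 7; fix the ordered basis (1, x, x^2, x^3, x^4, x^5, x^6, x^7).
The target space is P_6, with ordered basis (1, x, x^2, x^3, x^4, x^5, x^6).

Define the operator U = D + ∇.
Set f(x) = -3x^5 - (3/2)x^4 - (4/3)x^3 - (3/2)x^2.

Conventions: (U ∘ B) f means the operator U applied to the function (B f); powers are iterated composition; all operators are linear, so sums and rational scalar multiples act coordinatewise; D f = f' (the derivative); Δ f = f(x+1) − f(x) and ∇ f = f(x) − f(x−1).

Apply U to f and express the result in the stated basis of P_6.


the result is g(x) = -30x^4 + 18x^3 - 29x^2 + 7x - 4/3

D f = -15x^4 - 6x^3 - 4x^2 - 3x
∇ f = -15x^4 + 24x^3 - 25x^2 + 10x - 4/3
(D + ∇) f = -30x^4 + 18x^3 - 29x^2 + 7x - 4/3


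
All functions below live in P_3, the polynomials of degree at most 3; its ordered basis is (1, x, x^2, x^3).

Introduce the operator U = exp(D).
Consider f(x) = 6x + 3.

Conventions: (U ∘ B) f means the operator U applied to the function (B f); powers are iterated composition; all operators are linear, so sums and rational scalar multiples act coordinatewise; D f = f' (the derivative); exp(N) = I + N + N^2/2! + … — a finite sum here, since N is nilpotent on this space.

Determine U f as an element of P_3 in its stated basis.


g(x) = 6x + 9

order-1 term: 6
the series for exp(D) f terminates at order 1
exp(D) f = 6x + 9
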